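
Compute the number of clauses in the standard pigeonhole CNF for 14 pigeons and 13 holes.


The PHP encoding has two parts:
1) At-least-one-hole clauses: 14 (one per pigeon, each with 13 literals).
2) At-most-one-pigeon-per-hole clauses: 13 holes * C(14,2) = 13 * 91 = 1183.
Total clauses = 14 + 1183 = 1197.

1197


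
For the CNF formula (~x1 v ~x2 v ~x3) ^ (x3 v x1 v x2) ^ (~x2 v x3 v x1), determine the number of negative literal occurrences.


Scan each clause for negated literals.
Clause 1: 3 negative; Clause 2: 0 negative; Clause 3: 1 negative.
Total negative literal occurrences = 4.

4


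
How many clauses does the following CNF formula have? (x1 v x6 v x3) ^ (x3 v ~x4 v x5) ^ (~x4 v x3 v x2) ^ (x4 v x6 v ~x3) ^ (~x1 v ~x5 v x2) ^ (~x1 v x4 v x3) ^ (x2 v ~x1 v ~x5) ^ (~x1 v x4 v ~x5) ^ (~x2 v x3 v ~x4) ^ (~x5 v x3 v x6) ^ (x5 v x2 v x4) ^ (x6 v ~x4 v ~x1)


Each group enclosed in parentheses joined by ^ is one clause.
Counting the conjuncts: 12 clauses.

12


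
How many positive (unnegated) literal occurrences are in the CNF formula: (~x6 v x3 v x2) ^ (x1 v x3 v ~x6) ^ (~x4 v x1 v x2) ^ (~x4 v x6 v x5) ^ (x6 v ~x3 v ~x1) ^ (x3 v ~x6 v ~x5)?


Scan each clause for unnegated literals.
Clause 1: 2 positive; Clause 2: 2 positive; Clause 3: 2 positive; Clause 4: 2 positive; Clause 5: 1 positive; Clause 6: 1 positive.
Total positive literal occurrences = 10.

10


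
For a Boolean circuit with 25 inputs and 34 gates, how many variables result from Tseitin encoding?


The Tseitin transformation introduces one auxiliary variable per gate.
Total variables = inputs + gates = 25 + 34 = 59.

59


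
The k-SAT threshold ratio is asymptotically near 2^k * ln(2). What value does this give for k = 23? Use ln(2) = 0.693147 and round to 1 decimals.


Using the asymptotic formula: threshold ~ 2^k * ln(2).
2^23 = 8388608.
8388608 * 0.693147 = 5814538.5.

5814538.5


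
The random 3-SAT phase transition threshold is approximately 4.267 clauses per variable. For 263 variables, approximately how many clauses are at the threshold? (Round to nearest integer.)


The 3-SAT phase transition occurs at approximately 4.267 clauses per variable.
m = 4.267 * 263 = 1122.221.
Rounded to nearest integer: 1122.

1122


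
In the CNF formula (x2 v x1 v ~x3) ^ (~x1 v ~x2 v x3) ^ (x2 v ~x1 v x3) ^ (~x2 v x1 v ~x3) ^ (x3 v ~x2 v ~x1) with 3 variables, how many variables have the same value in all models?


Find all satisfying assignments: 4 model(s).
Check which variables have the same value in every model.
No variable is fixed across all models.
Backbone size = 0.

0


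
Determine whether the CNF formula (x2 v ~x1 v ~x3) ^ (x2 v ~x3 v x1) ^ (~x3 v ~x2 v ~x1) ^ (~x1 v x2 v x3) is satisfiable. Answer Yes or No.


Check all 8 possible truth assignments.
Number of satisfying assignments found: 4.
The formula is satisfiable.

Yes


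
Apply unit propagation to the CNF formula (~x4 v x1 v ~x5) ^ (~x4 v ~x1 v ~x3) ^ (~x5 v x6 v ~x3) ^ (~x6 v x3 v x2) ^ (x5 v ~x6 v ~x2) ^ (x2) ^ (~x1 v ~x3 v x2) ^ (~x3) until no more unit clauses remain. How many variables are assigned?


Unit propagation repeatedly assigns the literal in any unit clause, then simplifies.
Assignments in order: x2 = T, x3 = F.
No further unit clauses remain.
Total variables assigned = 2.

2


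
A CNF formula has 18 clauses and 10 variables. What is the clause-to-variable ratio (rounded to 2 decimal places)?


Clause-to-variable ratio = clauses / variables.
18 / 10 = 1.8.

1.8


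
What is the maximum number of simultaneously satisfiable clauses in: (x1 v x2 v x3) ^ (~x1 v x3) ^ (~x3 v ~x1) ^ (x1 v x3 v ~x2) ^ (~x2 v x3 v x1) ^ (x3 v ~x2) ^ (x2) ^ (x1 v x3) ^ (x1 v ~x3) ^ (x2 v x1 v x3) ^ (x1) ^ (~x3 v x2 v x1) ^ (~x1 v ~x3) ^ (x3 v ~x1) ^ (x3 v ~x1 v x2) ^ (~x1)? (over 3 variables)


Enumerate all 8 truth assignments.
For each, count how many of the 16 clauses are satisfied.
The formula is not fully satisfiable, so the maximum is below 16.
Maximum simultaneously satisfiable clauses = 14.

14


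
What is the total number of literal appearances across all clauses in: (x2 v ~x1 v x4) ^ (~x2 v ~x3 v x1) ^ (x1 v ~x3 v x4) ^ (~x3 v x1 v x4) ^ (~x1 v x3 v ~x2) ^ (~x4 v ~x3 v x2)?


Clause lengths: 3, 3, 3, 3, 3, 3.
Sum = 3 + 3 + 3 + 3 + 3 + 3 = 18.

18


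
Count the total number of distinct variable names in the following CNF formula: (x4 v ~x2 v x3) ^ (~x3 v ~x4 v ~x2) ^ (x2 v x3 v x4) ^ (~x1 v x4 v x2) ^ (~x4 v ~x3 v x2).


Identify each distinct variable in the formula.
Variables found: x1, x2, x3, x4.
Total distinct variables = 4.

4


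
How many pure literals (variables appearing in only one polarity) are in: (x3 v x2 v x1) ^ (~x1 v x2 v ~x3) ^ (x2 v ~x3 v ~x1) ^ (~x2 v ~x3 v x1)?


A pure literal appears in only one polarity across all clauses.
No pure literals found.
Count = 0.

0


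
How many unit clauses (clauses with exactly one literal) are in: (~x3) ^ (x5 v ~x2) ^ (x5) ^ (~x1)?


A unit clause contains exactly one literal.
Unit clauses found: (~x3), (x5), (~x1).
Count = 3.

3


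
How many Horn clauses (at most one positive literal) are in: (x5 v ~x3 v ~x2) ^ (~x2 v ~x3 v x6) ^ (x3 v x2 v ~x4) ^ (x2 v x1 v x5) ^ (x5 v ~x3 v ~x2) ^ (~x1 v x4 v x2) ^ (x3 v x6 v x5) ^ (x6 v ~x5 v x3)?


A Horn clause has at most one positive literal.
Clause 1: 1 positive lit(s) -> Horn
Clause 2: 1 positive lit(s) -> Horn
Clause 3: 2 positive lit(s) -> not Horn
Clause 4: 3 positive lit(s) -> not Horn
Clause 5: 1 positive lit(s) -> Horn
Clause 6: 2 positive lit(s) -> not Horn
Clause 7: 3 positive lit(s) -> not Horn
Clause 8: 2 positive lit(s) -> not Horn
Total Horn clauses = 3.

3


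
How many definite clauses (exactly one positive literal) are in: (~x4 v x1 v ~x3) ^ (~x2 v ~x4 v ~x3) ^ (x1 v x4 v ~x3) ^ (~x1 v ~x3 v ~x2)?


A definite clause has exactly one positive literal.
Clause 1: 1 positive -> definite
Clause 2: 0 positive -> not definite
Clause 3: 2 positive -> not definite
Clause 4: 0 positive -> not definite
Definite clause count = 1.

1


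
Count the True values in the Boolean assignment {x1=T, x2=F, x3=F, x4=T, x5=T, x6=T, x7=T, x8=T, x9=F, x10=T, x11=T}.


The weight is the number of variables assigned True.
True variables: x1, x4, x5, x6, x7, x8, x10, x11.
Weight = 8.

8


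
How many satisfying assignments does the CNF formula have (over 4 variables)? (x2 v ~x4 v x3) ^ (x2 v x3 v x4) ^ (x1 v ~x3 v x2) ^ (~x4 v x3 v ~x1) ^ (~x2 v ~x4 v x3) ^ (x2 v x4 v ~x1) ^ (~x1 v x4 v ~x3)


Enumerate all 16 truth assignments over 4 variables.
Test each against every clause.
Satisfying assignments found: 6.

6


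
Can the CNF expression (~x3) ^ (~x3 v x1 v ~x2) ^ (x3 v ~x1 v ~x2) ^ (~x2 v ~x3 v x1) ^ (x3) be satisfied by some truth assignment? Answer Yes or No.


Check all 8 possible truth assignments.
Number of satisfying assignments found: 0.
The formula is unsatisfiable.

No


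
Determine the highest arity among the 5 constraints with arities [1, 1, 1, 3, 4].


The arities are: 1, 1, 1, 3, 4.
Scan for the maximum value.
Maximum arity = 4.

4


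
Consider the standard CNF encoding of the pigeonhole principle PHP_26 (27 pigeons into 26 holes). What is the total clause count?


The PHP encoding has two parts:
1) At-least-one-hole clauses: 27 (one per pigeon, each with 26 literals).
2) At-most-one-pigeon-per-hole clauses: 26 holes * C(27,2) = 26 * 351 = 9126.
Total clauses = 27 + 9126 = 9153.

9153


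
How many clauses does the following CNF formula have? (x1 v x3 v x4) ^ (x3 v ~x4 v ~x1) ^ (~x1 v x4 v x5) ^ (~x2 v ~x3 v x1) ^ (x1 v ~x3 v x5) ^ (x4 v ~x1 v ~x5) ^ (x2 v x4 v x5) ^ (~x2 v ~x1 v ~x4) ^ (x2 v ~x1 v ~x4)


Each group enclosed in parentheses joined by ^ is one clause.
Counting the conjuncts: 9 clauses.

9


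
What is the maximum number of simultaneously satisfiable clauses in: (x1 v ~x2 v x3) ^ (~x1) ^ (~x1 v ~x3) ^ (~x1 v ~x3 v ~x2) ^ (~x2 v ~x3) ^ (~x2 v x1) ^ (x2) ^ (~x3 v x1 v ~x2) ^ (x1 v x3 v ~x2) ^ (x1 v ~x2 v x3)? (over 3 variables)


Enumerate all 8 truth assignments.
For each, count how many of the 10 clauses are satisfied.
The formula is not fully satisfiable, so the maximum is below 10.
Maximum simultaneously satisfiable clauses = 9.

9


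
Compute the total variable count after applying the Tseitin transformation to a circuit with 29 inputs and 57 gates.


The Tseitin transformation introduces one auxiliary variable per gate.
Total variables = inputs + gates = 29 + 57 = 86.

86


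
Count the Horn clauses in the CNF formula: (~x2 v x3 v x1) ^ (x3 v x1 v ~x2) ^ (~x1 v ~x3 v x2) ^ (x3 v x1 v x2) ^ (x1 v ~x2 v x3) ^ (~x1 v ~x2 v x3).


A Horn clause has at most one positive literal.
Clause 1: 2 positive lit(s) -> not Horn
Clause 2: 2 positive lit(s) -> not Horn
Clause 3: 1 positive lit(s) -> Horn
Clause 4: 3 positive lit(s) -> not Horn
Clause 5: 2 positive lit(s) -> not Horn
Clause 6: 1 positive lit(s) -> Horn
Total Horn clauses = 2.

2


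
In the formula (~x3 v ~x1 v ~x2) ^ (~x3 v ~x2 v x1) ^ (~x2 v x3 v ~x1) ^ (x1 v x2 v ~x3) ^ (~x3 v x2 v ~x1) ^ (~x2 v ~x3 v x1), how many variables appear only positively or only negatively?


A pure literal appears in only one polarity across all clauses.
No pure literals found.
Count = 0.

0


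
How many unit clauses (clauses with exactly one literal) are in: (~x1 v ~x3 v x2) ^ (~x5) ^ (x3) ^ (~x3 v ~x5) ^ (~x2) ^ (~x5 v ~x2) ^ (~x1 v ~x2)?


A unit clause contains exactly one literal.
Unit clauses found: (~x5), (x3), (~x2).
Count = 3.

3


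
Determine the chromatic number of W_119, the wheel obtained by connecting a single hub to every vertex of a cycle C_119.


W_119 consists of the cycle C_119 together with a hub vertex adjacent to every cycle vertex.
The cycle C_119 needs 3 colors (odd cycle -> 3).
The hub is adjacent to every cycle vertex, so it must receive a new color distinct from all of them.
Chromatic number = 3 + 1 = 4.

4


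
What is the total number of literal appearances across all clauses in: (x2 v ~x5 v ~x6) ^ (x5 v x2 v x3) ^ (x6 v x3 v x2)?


Clause lengths: 3, 3, 3.
Sum = 3 + 3 + 3 = 9.

9


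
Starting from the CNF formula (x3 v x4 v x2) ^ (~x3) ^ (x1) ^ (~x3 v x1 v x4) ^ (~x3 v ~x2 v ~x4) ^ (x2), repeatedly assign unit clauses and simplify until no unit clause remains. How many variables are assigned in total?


Unit propagation repeatedly assigns the literal in any unit clause, then simplifies.
Assignments in order: x3 = F, x1 = T, x2 = T.
No further unit clauses remain.
Total variables assigned = 3.

3


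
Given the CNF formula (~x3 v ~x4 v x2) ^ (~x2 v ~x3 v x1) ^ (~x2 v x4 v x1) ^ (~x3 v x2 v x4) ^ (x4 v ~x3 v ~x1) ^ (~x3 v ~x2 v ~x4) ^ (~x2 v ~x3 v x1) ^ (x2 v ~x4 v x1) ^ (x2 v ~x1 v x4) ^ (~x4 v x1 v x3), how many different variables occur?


Identify each distinct variable in the formula.
Variables found: x1, x2, x3, x4.
Total distinct variables = 4.

4


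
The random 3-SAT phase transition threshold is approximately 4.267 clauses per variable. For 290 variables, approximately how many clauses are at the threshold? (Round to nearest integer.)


The 3-SAT phase transition occurs at approximately 4.267 clauses per variable.
m = 4.267 * 290 = 1237.43.
Rounded to nearest integer: 1237.

1237


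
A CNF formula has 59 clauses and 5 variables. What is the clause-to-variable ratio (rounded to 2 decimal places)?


Clause-to-variable ratio = clauses / variables.
59 / 5 = 11.8.

11.8


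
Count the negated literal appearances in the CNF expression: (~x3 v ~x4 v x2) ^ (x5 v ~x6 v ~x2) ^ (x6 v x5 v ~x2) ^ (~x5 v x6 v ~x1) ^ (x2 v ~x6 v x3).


Scan each clause for negated literals.
Clause 1: 2 negative; Clause 2: 2 negative; Clause 3: 1 negative; Clause 4: 2 negative; Clause 5: 1 negative.
Total negative literal occurrences = 8.

8


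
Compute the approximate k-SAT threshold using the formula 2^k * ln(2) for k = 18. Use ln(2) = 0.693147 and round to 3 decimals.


Using the asymptotic formula: threshold ~ 2^k * ln(2).
2^18 = 262144.
262144 * 0.693147 = 181704.327.

181704.327


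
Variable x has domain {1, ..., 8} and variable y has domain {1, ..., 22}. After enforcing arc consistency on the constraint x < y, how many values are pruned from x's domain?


For the constraint x < y, x needs a supporting value in y's domain.
x can be at most 21 (one less than y's maximum).
Valid x values from domain: 8 out of 8.
Pruned = 8 - 8 = 0.

0


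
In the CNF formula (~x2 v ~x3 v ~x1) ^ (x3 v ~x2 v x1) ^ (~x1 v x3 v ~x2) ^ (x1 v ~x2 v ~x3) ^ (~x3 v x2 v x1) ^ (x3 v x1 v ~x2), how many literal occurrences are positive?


Scan each clause for unnegated literals.
Clause 1: 0 positive; Clause 2: 2 positive; Clause 3: 1 positive; Clause 4: 1 positive; Clause 5: 2 positive; Clause 6: 2 positive.
Total positive literal occurrences = 8.

8


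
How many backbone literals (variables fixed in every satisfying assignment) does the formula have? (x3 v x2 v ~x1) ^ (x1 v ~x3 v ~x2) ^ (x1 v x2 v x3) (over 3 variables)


Find all satisfying assignments: 5 model(s).
Check which variables have the same value in every model.
No variable is fixed across all models.
Backbone size = 0.

0


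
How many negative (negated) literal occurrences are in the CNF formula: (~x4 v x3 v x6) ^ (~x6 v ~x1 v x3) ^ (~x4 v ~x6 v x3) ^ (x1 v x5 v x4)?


Scan each clause for negated literals.
Clause 1: 1 negative; Clause 2: 2 negative; Clause 3: 2 negative; Clause 4: 0 negative.
Total negative literal occurrences = 5.

5


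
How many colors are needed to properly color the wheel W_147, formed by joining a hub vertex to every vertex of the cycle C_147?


W_147 consists of the cycle C_147 together with a hub vertex adjacent to every cycle vertex.
The cycle C_147 needs 3 colors (odd cycle -> 3).
The hub is adjacent to every cycle vertex, so it must receive a new color distinct from all of them.
Chromatic number = 3 + 1 = 4.

4


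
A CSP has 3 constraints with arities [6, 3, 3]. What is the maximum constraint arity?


The arities are: 6, 3, 3.
Scan for the maximum value.
Maximum arity = 6.

6


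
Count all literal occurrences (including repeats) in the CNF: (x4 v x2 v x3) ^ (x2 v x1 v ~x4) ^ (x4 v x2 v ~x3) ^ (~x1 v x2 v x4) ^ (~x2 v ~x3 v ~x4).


Clause lengths: 3, 3, 3, 3, 3.
Sum = 3 + 3 + 3 + 3 + 3 = 15.

15


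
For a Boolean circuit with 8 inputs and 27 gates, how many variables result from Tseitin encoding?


The Tseitin transformation introduces one auxiliary variable per gate.
Total variables = inputs + gates = 8 + 27 = 35.

35


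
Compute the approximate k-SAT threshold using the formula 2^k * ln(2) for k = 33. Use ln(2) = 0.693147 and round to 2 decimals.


Using the asymptotic formula: threshold ~ 2^k * ln(2).
2^33 = 8589934592.
8589934592 * 0.693147 = 5954087392.64.

5954087392.64


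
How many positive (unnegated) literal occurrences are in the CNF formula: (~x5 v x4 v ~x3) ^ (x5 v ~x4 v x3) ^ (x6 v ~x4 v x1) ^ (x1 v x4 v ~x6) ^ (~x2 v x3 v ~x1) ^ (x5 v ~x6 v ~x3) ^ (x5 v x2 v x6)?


Scan each clause for unnegated literals.
Clause 1: 1 positive; Clause 2: 2 positive; Clause 3: 2 positive; Clause 4: 2 positive; Clause 5: 1 positive; Clause 6: 1 positive; Clause 7: 3 positive.
Total positive literal occurrences = 12.

12


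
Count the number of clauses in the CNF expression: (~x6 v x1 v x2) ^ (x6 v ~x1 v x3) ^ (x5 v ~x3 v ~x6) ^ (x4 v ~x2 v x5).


Each group enclosed in parentheses joined by ^ is one clause.
Counting the conjuncts: 4 clauses.

4


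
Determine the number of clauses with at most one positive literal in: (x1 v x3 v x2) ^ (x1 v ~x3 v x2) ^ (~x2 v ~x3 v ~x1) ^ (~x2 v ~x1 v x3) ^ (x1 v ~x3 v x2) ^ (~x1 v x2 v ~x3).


A Horn clause has at most one positive literal.
Clause 1: 3 positive lit(s) -> not Horn
Clause 2: 2 positive lit(s) -> not Horn
Clause 3: 0 positive lit(s) -> Horn
Clause 4: 1 positive lit(s) -> Horn
Clause 5: 2 positive lit(s) -> not Horn
Clause 6: 1 positive lit(s) -> Horn
Total Horn clauses = 3.

3


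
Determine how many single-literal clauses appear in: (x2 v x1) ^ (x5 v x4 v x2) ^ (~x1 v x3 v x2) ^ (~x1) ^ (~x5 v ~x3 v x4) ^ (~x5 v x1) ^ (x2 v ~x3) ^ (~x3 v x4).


A unit clause contains exactly one literal.
Unit clauses found: (~x1).
Count = 1.

1


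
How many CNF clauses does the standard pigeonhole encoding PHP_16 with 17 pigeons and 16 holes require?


The PHP encoding has two parts:
1) At-least-one-hole clauses: 17 (one per pigeon, each with 16 literals).
2) At-most-one-pigeon-per-hole clauses: 16 holes * C(17,2) = 16 * 136 = 2176.
Total clauses = 17 + 2176 = 2193.

2193


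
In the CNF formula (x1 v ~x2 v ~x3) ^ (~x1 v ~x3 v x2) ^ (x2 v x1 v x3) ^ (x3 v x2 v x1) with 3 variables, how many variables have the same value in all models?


Find all satisfying assignments: 5 model(s).
Check which variables have the same value in every model.
No variable is fixed across all models.
Backbone size = 0.

0


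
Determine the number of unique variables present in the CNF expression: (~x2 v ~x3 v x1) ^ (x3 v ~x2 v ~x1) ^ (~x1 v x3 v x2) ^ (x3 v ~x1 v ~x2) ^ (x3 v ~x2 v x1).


Identify each distinct variable in the formula.
Variables found: x1, x2, x3.
Total distinct variables = 3.

3


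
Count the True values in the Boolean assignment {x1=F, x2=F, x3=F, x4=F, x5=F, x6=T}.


The weight is the number of variables assigned True.
True variables: x6.
Weight = 1.

1


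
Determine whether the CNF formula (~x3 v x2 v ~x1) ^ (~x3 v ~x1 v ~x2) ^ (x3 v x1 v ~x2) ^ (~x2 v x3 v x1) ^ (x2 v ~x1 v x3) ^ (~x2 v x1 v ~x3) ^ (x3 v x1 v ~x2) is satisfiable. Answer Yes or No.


Check all 8 possible truth assignments.
Number of satisfying assignments found: 3.
The formula is satisfiable.

Yes


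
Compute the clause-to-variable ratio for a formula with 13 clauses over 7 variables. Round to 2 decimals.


Clause-to-variable ratio = clauses / variables.
13 / 7 = 1.86.

1.86


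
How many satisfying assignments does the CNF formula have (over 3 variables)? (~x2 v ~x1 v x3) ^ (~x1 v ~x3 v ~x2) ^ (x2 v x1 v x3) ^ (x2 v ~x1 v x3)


Enumerate all 8 truth assignments over 3 variables.
Test each against every clause.
Satisfying assignments found: 4.

4


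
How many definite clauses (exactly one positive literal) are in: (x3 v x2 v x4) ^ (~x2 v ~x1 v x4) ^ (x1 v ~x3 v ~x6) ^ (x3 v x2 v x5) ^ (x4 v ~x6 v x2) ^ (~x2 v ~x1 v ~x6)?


A definite clause has exactly one positive literal.
Clause 1: 3 positive -> not definite
Clause 2: 1 positive -> definite
Clause 3: 1 positive -> definite
Clause 4: 3 positive -> not definite
Clause 5: 2 positive -> not definite
Clause 6: 0 positive -> not definite
Definite clause count = 2.

2


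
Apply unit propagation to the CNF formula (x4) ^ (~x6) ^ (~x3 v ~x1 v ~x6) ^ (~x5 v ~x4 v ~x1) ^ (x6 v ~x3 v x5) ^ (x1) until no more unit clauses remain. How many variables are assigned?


Unit propagation repeatedly assigns the literal in any unit clause, then simplifies.
Assignments in order: x4 = T, x6 = F, x1 = T, x5 = F, x3 = F.
No further unit clauses remain.
Total variables assigned = 5.

5


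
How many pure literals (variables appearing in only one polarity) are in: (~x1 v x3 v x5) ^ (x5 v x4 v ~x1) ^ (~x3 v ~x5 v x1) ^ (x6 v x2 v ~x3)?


A pure literal appears in only one polarity across all clauses.
Pure literals: x2 (positive only), x4 (positive only), x6 (positive only).
Count = 3.

3


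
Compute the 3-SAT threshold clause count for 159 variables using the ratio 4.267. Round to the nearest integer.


The 3-SAT phase transition occurs at approximately 4.267 clauses per variable.
m = 4.267 * 159 = 678.453.
Rounded to nearest integer: 678.

678


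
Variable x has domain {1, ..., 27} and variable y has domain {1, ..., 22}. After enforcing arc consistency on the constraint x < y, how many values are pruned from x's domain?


For the constraint x < y, x needs a supporting value in y's domain.
x can be at most 21 (one less than y's maximum).
Valid x values from domain: 21 out of 27.
Pruned = 27 - 21 = 6.

6


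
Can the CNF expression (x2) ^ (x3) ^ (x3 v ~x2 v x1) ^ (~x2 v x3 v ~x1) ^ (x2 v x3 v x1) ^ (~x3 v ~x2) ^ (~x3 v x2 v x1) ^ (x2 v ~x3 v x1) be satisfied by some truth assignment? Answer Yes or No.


Check all 8 possible truth assignments.
Number of satisfying assignments found: 0.
The formula is unsatisfiable.

No


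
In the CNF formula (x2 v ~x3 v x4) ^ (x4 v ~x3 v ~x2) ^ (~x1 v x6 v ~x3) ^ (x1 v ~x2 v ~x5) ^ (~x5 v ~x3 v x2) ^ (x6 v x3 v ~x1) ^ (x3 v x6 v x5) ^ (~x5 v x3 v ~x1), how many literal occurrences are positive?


Scan each clause for unnegated literals.
Clause 1: 2 positive; Clause 2: 1 positive; Clause 3: 1 positive; Clause 4: 1 positive; Clause 5: 1 positive; Clause 6: 2 positive; Clause 7: 3 positive; Clause 8: 1 positive.
Total positive literal occurrences = 12.

12


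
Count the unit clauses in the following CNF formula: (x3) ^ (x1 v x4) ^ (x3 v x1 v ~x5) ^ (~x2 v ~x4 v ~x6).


A unit clause contains exactly one literal.
Unit clauses found: (x3).
Count = 1.

1


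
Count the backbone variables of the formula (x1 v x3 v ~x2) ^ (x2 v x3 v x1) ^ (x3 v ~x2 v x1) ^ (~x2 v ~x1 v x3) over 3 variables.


Find all satisfying assignments: 5 model(s).
Check which variables have the same value in every model.
No variable is fixed across all models.
Backbone size = 0.

0


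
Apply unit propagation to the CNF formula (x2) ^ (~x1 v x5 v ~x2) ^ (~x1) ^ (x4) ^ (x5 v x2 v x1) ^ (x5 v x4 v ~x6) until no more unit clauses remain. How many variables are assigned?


Unit propagation repeatedly assigns the literal in any unit clause, then simplifies.
Assignments in order: x2 = T, x1 = F, x4 = T.
No further unit clauses remain.
Total variables assigned = 3.

3


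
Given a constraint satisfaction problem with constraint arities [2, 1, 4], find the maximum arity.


The arities are: 2, 1, 4.
Scan for the maximum value.
Maximum arity = 4.

4


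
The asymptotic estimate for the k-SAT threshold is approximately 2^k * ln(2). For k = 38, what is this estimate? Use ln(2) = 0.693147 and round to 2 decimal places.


Using the asymptotic formula: threshold ~ 2^k * ln(2).
2^38 = 274877906944.
274877906944 * 0.693147 = 190530796564.51.

190530796564.51


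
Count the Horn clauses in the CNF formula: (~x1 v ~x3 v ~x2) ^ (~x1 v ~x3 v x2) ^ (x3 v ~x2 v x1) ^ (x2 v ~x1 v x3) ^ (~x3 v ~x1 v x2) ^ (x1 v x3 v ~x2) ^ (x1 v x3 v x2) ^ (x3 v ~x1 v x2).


A Horn clause has at most one positive literal.
Clause 1: 0 positive lit(s) -> Horn
Clause 2: 1 positive lit(s) -> Horn
Clause 3: 2 positive lit(s) -> not Horn
Clause 4: 2 positive lit(s) -> not Horn
Clause 5: 1 positive lit(s) -> Horn
Clause 6: 2 positive lit(s) -> not Horn
Clause 7: 3 positive lit(s) -> not Horn
Clause 8: 2 positive lit(s) -> not Horn
Total Horn clauses = 3.

3


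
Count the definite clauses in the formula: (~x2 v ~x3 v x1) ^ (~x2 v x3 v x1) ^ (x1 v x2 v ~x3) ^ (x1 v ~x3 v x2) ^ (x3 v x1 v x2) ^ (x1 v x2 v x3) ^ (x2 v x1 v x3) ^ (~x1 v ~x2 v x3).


A definite clause has exactly one positive literal.
Clause 1: 1 positive -> definite
Clause 2: 2 positive -> not definite
Clause 3: 2 positive -> not definite
Clause 4: 2 positive -> not definite
Clause 5: 3 positive -> not definite
Clause 6: 3 positive -> not definite
Clause 7: 3 positive -> not definite
Clause 8: 1 positive -> definite
Definite clause count = 2.

2


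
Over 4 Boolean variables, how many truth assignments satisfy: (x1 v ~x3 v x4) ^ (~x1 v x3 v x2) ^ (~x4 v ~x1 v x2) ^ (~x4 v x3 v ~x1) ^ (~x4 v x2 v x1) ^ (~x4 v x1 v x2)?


Enumerate all 16 truth assignments over 4 variables.
Test each against every clause.
Satisfying assignments found: 8.

8


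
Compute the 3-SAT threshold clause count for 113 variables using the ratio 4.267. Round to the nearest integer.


The 3-SAT phase transition occurs at approximately 4.267 clauses per variable.
m = 4.267 * 113 = 482.171.
Rounded to nearest integer: 482.

482


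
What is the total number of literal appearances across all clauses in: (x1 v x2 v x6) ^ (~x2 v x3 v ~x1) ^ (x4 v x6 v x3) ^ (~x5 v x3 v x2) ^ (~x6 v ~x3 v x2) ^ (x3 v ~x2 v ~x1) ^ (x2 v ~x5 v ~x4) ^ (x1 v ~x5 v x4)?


Clause lengths: 3, 3, 3, 3, 3, 3, 3, 3.
Sum = 3 + 3 + 3 + 3 + 3 + 3 + 3 + 3 = 24.

24


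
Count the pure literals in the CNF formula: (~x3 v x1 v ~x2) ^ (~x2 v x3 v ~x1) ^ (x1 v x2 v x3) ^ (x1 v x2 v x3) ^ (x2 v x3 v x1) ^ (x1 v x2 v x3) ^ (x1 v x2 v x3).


A pure literal appears in only one polarity across all clauses.
No pure literals found.
Count = 0.

0


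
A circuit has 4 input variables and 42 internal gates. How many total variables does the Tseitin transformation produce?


The Tseitin transformation introduces one auxiliary variable per gate.
Total variables = inputs + gates = 4 + 42 = 46.

46


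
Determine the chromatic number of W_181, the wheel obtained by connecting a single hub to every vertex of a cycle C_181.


W_181 consists of the cycle C_181 together with a hub vertex adjacent to every cycle vertex.
The cycle C_181 needs 3 colors (odd cycle -> 3).
The hub is adjacent to every cycle vertex, so it must receive a new color distinct from all of them.
Chromatic number = 3 + 1 = 4.

4


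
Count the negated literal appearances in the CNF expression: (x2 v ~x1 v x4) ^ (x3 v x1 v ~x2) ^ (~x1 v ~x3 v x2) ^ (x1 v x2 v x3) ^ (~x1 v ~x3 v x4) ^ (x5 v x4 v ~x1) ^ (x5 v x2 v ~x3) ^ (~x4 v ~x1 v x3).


Scan each clause for negated literals.
Clause 1: 1 negative; Clause 2: 1 negative; Clause 3: 2 negative; Clause 4: 0 negative; Clause 5: 2 negative; Clause 6: 1 negative; Clause 7: 1 negative; Clause 8: 2 negative.
Total negative literal occurrences = 10.

10


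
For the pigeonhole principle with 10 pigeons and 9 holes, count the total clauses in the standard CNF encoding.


The PHP encoding has two parts:
1) At-least-one-hole clauses: 10 (one per pigeon, each with 9 literals).
2) At-most-one-pigeon-per-hole clauses: 9 holes * C(10,2) = 9 * 45 = 405.
Total clauses = 10 + 405 = 415.

415


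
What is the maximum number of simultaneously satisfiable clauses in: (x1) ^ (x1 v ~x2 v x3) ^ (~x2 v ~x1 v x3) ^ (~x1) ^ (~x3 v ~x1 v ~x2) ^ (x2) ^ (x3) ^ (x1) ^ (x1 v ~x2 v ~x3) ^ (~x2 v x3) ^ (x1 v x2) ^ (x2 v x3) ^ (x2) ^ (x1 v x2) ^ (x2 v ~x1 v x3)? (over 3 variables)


Enumerate all 8 truth assignments.
For each, count how many of the 15 clauses are satisfied.
The formula is not fully satisfiable, so the maximum is below 15.
Maximum simultaneously satisfiable clauses = 13.

13


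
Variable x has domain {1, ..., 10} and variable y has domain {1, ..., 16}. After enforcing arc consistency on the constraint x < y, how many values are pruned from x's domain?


For the constraint x < y, x needs a supporting value in y's domain.
x can be at most 15 (one less than y's maximum).
Valid x values from domain: 10 out of 10.
Pruned = 10 - 10 = 0.

0


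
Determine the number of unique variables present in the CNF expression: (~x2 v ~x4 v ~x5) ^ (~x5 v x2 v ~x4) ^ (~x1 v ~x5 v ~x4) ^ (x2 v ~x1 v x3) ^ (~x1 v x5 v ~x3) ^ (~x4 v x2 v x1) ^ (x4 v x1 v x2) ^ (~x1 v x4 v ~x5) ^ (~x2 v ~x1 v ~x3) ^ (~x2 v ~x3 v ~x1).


Identify each distinct variable in the formula.
Variables found: x1, x2, x3, x4, x5.
Total distinct variables = 5.

5


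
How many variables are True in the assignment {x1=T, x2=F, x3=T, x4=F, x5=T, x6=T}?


The weight is the number of variables assigned True.
True variables: x1, x3, x5, x6.
Weight = 4.

4


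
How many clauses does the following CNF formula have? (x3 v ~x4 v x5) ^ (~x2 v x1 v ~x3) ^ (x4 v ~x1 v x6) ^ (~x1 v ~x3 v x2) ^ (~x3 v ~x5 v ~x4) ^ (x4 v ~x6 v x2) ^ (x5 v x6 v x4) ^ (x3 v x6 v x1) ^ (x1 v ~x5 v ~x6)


Each group enclosed in parentheses joined by ^ is one clause.
Counting the conjuncts: 9 clauses.

9


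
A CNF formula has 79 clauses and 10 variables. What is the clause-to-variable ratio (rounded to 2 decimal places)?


Clause-to-variable ratio = clauses / variables.
79 / 10 = 7.9.

7.9


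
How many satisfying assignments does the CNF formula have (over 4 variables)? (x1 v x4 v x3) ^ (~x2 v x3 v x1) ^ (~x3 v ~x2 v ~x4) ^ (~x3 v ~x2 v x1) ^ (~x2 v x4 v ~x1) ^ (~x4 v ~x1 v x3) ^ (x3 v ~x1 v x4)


Enumerate all 16 truth assignments over 4 variables.
Test each against every clause.
Satisfying assignments found: 5.

5


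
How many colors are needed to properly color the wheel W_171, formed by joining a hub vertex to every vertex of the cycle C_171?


W_171 consists of the cycle C_171 together with a hub vertex adjacent to every cycle vertex.
The cycle C_171 needs 3 colors (odd cycle -> 3).
The hub is adjacent to every cycle vertex, so it must receive a new color distinct from all of them.
Chromatic number = 3 + 1 = 4.

4


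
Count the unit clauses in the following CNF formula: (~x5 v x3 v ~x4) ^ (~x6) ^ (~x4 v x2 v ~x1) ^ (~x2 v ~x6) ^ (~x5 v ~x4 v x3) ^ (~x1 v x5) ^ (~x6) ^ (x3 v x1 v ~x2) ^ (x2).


A unit clause contains exactly one literal.
Unit clauses found: (~x6), (~x6), (x2).
Count = 3.

3


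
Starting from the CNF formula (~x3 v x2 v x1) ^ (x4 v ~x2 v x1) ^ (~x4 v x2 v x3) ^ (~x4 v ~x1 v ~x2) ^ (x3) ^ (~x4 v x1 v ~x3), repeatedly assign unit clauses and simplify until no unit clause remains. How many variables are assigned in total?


Unit propagation repeatedly assigns the literal in any unit clause, then simplifies.
Assignments in order: x3 = T.
No further unit clauses remain.
Total variables assigned = 1.

1


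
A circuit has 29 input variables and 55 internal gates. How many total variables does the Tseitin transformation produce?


The Tseitin transformation introduces one auxiliary variable per gate.
Total variables = inputs + gates = 29 + 55 = 84.

84


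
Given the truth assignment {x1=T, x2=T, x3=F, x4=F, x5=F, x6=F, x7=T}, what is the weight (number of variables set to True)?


The weight is the number of variables assigned True.
True variables: x1, x2, x7.
Weight = 3.

3


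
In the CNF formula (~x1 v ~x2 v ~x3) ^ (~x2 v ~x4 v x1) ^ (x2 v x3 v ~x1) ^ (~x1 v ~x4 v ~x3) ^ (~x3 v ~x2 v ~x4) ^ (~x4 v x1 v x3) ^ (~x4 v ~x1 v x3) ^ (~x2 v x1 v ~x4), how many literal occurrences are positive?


Scan each clause for unnegated literals.
Clause 1: 0 positive; Clause 2: 1 positive; Clause 3: 2 positive; Clause 4: 0 positive; Clause 5: 0 positive; Clause 6: 2 positive; Clause 7: 1 positive; Clause 8: 1 positive.
Total positive literal occurrences = 7.

7


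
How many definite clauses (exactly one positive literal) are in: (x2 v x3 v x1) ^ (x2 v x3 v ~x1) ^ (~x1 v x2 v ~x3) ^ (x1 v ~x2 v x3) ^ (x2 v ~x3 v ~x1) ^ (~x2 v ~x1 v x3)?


A definite clause has exactly one positive literal.
Clause 1: 3 positive -> not definite
Clause 2: 2 positive -> not definite
Clause 3: 1 positive -> definite
Clause 4: 2 positive -> not definite
Clause 5: 1 positive -> definite
Clause 6: 1 positive -> definite
Definite clause count = 3.

3


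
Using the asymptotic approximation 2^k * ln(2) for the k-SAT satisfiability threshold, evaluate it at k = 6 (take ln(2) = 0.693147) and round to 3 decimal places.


Using the asymptotic formula: threshold ~ 2^k * ln(2).
2^6 = 64.
64 * 0.693147 = 44.361.

44.361


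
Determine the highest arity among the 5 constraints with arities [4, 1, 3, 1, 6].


The arities are: 4, 1, 3, 1, 6.
Scan for the maximum value.
Maximum arity = 6.

6


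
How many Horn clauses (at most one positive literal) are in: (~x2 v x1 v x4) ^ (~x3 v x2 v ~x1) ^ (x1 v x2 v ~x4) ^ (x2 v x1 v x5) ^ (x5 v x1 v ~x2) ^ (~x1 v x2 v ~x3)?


A Horn clause has at most one positive literal.
Clause 1: 2 positive lit(s) -> not Horn
Clause 2: 1 positive lit(s) -> Horn
Clause 3: 2 positive lit(s) -> not Horn
Clause 4: 3 positive lit(s) -> not Horn
Clause 5: 2 positive lit(s) -> not Horn
Clause 6: 1 positive lit(s) -> Horn
Total Horn clauses = 2.

2


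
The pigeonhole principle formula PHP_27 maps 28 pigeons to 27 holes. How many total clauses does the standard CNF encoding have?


The PHP encoding has two parts:
1) At-least-one-hole clauses: 28 (one per pigeon, each with 27 literals).
2) At-most-one-pigeon-per-hole clauses: 27 holes * C(28,2) = 27 * 378 = 10206.
Total clauses = 28 + 10206 = 10234.

10234


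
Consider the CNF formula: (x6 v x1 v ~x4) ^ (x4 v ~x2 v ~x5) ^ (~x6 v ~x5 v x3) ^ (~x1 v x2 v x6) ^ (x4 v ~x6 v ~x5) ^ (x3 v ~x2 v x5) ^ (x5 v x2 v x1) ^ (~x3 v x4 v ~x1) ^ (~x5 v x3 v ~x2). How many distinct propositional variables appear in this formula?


Identify each distinct variable in the formula.
Variables found: x1, x2, x3, x4, x5, x6.
Total distinct variables = 6.

6


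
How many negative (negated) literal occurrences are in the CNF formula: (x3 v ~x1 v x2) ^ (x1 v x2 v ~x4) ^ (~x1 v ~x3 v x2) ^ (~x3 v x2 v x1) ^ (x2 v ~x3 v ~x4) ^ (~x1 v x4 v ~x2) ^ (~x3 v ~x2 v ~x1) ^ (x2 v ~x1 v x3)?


Scan each clause for negated literals.
Clause 1: 1 negative; Clause 2: 1 negative; Clause 3: 2 negative; Clause 4: 1 negative; Clause 5: 2 negative; Clause 6: 2 negative; Clause 7: 3 negative; Clause 8: 1 negative.
Total negative literal occurrences = 13.

13


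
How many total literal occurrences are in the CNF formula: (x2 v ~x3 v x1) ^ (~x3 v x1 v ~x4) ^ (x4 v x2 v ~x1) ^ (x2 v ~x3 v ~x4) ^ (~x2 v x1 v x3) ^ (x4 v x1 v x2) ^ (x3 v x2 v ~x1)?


Clause lengths: 3, 3, 3, 3, 3, 3, 3.
Sum = 3 + 3 + 3 + 3 + 3 + 3 + 3 = 21.

21


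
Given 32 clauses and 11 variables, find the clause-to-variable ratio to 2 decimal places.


Clause-to-variable ratio = clauses / variables.
32 / 11 = 2.91.

2.91


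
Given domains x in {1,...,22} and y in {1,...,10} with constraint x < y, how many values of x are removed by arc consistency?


For the constraint x < y, x needs a supporting value in y's domain.
x can be at most 9 (one less than y's maximum).
Valid x values from domain: 9 out of 22.
Pruned = 22 - 9 = 13.

13


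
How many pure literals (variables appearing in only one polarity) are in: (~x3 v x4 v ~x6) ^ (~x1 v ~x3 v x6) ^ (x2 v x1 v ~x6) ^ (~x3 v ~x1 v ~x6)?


A pure literal appears in only one polarity across all clauses.
Pure literals: x2 (positive only), x3 (negative only), x4 (positive only).
Count = 3.

3


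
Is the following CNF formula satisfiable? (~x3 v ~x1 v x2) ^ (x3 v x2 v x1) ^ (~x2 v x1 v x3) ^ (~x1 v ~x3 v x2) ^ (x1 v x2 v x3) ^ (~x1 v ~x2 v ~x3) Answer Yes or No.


Check all 8 possible truth assignments.
Number of satisfying assignments found: 4.
The formula is satisfiable.

Yes


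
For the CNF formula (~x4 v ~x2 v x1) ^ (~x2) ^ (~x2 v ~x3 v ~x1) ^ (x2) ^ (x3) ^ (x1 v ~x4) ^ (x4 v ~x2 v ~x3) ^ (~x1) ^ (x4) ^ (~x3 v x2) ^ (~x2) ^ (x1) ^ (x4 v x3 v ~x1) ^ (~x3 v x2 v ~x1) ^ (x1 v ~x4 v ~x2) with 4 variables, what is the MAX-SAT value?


Enumerate all 16 truth assignments.
For each, count how many of the 15 clauses are satisfied.
The formula is not fully satisfiable, so the maximum is below 15.
Maximum simultaneously satisfiable clauses = 12.

12


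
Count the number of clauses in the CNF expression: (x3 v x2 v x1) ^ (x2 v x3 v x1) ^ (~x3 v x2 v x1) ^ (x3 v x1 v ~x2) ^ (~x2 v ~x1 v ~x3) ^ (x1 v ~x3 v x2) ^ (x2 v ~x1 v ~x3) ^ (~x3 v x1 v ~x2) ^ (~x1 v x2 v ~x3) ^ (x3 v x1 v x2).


Each group enclosed in parentheses joined by ^ is one clause.
Counting the conjuncts: 10 clauses.

10


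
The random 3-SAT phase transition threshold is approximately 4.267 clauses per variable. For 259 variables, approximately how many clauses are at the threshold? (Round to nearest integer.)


The 3-SAT phase transition occurs at approximately 4.267 clauses per variable.
m = 4.267 * 259 = 1105.153.
Rounded to nearest integer: 1105.

1105


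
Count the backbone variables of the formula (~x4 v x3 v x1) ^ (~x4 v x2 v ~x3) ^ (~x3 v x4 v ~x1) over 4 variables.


Find all satisfying assignments: 10 model(s).
Check which variables have the same value in every model.
No variable is fixed across all models.
Backbone size = 0.

0


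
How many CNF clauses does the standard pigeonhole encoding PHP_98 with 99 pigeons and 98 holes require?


The PHP encoding has two parts:
1) At-least-one-hole clauses: 99 (one per pigeon, each with 98 literals).
2) At-most-one-pigeon-per-hole clauses: 98 holes * C(99,2) = 98 * 4851 = 475398.
Total clauses = 99 + 475398 = 475497.

475497


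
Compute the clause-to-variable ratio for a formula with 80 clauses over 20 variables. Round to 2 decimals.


Clause-to-variable ratio = clauses / variables.
80 / 20 = 4.0.

4.0


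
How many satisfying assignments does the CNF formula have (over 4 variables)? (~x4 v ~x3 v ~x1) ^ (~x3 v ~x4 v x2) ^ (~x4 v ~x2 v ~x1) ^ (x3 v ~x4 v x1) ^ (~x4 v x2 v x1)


Enumerate all 16 truth assignments over 4 variables.
Test each against every clause.
Satisfying assignments found: 10.

10


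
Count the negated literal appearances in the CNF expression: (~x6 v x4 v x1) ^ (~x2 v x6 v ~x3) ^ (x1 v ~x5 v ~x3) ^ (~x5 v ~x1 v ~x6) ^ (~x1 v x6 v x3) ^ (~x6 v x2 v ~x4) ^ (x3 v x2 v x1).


Scan each clause for negated literals.
Clause 1: 1 negative; Clause 2: 2 negative; Clause 3: 2 negative; Clause 4: 3 negative; Clause 5: 1 negative; Clause 6: 2 negative; Clause 7: 0 negative.
Total negative literal occurrences = 11.

11


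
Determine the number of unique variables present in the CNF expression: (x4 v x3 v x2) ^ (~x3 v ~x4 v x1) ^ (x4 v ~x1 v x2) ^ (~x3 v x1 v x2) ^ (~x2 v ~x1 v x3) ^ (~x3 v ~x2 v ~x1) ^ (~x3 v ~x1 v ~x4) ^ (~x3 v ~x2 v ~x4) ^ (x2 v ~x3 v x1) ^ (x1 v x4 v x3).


Identify each distinct variable in the formula.
Variables found: x1, x2, x3, x4.
Total distinct variables = 4.

4


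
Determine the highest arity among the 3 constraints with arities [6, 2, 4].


The arities are: 6, 2, 4.
Scan for the maximum value.
Maximum arity = 6.

6


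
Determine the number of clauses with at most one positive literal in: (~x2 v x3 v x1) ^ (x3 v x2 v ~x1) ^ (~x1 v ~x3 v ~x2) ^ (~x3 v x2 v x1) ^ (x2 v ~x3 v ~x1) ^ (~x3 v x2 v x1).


A Horn clause has at most one positive literal.
Clause 1: 2 positive lit(s) -> not Horn
Clause 2: 2 positive lit(s) -> not Horn
Clause 3: 0 positive lit(s) -> Horn
Clause 4: 2 positive lit(s) -> not Horn
Clause 5: 1 positive lit(s) -> Horn
Clause 6: 2 positive lit(s) -> not Horn
Total Horn clauses = 2.

2


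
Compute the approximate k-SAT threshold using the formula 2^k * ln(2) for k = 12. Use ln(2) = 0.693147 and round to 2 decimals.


Using the asymptotic formula: threshold ~ 2^k * ln(2).
2^12 = 4096.
4096 * 0.693147 = 2839.13.

2839.13


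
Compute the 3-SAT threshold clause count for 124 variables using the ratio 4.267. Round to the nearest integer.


The 3-SAT phase transition occurs at approximately 4.267 clauses per variable.
m = 4.267 * 124 = 529.108.
Rounded to nearest integer: 529.

529


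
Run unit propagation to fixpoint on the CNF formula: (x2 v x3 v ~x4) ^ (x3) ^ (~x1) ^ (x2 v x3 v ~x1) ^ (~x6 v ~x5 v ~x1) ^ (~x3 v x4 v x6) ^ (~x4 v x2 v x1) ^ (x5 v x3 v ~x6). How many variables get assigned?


Unit propagation repeatedly assigns the literal in any unit clause, then simplifies.
Assignments in order: x3 = T, x1 = F.
No further unit clauses remain.
Total variables assigned = 2.

2


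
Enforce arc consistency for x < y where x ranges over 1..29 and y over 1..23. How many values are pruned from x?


For the constraint x < y, x needs a supporting value in y's domain.
x can be at most 22 (one less than y's maximum).
Valid x values from domain: 22 out of 29.
Pruned = 29 - 22 = 7.

7


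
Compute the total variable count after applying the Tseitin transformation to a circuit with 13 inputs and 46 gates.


The Tseitin transformation introduces one auxiliary variable per gate.
Total variables = inputs + gates = 13 + 46 = 59.

59


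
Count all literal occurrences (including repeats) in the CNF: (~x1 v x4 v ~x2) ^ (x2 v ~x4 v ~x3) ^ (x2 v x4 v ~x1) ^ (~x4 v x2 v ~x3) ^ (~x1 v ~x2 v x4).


Clause lengths: 3, 3, 3, 3, 3.
Sum = 3 + 3 + 3 + 3 + 3 = 15.

15
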